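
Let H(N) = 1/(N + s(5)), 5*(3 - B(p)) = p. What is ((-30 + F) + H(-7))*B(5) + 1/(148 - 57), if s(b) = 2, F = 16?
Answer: -12917/455 ≈ -28.389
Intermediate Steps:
B(p) = 3 - p/5
H(N) = 1/(2 + N) (H(N) = 1/(N + 2) = 1/(2 + N))
((-30 + F) + H(-7))*B(5) + 1/(148 - 57) = ((-30 + 16) + 1/(2 - 7))*(3 - ⅕*5) + 1/(148 - 57) = (-14 + 1/(-5))*(3 - 1) + 1/91 = (-14 - ⅕)*2 + 1/91 = -71/5*2 + 1/91 = -142/5 + 1/91 = -12917/455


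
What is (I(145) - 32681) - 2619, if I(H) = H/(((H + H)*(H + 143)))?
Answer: -20332799/576 ≈ -35300.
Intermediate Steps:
I(H) = 1/(2*(143 + H)) (I(H) = H/(((2*H)*(143 + H))) = H/((2*H*(143 + H))) = H*(1/(2*H*(143 + H))) = 1/(2*(143 + H)))
(I(145) - 32681) - 2619 = (1/(2*(143 + 145)) - 32681) - 2619 = ((1/2)/288 - 32681) - 2619 = ((1/2)*(1/288) - 32681) - 2619 = (1/576 - 32681) - 2619 = -18824255/576 - 2619 = -20332799/576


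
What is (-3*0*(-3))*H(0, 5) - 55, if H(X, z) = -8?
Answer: -55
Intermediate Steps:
(-3*0*(-3))*H(0, 5) - 55 = (-3*0*(-3))*(-8) - 55 = (0*(-3))*(-8) - 55 = 0*(-8) - 55 = 0 - 55 = -55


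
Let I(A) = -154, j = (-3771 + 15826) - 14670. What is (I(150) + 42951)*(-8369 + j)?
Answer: -470082248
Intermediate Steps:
j = -2615 (j = 12055 - 14670 = -2615)
(I(150) + 42951)*(-8369 + j) = (-154 + 42951)*(-8369 - 2615) = 42797*(-10984) = -470082248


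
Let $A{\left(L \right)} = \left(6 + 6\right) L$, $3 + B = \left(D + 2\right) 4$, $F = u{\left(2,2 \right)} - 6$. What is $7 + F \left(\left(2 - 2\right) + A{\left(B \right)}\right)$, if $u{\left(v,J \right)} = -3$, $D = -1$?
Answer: $-101$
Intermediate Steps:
$F = -9$ ($F = -3 - 6 = -9$)
$B = 1$ ($B = -3 + \left(-1 + 2\right) 4 = -3 + 1 \cdot 4 = -3 + 4 = 1$)
$A{\left(L \right)} = 12 L$
$7 + F \left(\left(2 - 2\right) + A{\left(B \right)}\right) = 7 - 9 \left(\left(2 - 2\right) + 12 \cdot 1\right) = 7 - 9 \left(0 + 12\right) = 7 - 108 = -101$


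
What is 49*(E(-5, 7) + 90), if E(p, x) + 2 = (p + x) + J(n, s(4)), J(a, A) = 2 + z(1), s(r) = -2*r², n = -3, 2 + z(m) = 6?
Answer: 4704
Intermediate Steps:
z(m) = 4 (z(m) = -2 + 6 = 4)
J(a, A) = 6 (J(a, A) = 2 + 4 = 6)
E(p, x) = 4 + p + x (E(p, x) = -2 + ((p + x) + 6) = -2 + (6 + p + x) = 4 + p + x)
49*(E(-5, 7) + 90) = 49*((4 - 5 + 7) + 90) = 49*(6 + 90) = 49*96 = 4704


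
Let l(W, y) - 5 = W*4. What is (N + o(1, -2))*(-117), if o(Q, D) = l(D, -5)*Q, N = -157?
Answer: 18720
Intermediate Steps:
l(W, y) = 5 + 4*W (l(W, y) = 5 + W*4 = 5 + 4*W)
o(Q, D) = Q*(5 + 4*D) (o(Q, D) = (5 + 4*D)*Q = Q*(5 + 4*D))
(N + o(1, -2))*(-117) = (-157 + 1*(5 + 4*(-2)))*(-117) = (-157 + 1*(5 - 8))*(-117) = (-157 + 1*(-3))*(-117) = (-157 - 3)*(-117) = -160*(-117) = 18720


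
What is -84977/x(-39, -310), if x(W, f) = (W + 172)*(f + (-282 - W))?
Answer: 84977/73549 ≈ 1.1554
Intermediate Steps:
x(W, f) = (172 + W)*(-282 + f - W)
-84977/x(-39, -310) = -84977/(-48504 - 1*(-39)² - 454*(-39) + 172*(-310) - 39*(-310)) = -84977/(-48504 - 1*1521 + 17706 - 53320 + 12090) = -84977/(-48504 - 1521 + 17706 - 53320 + 12090) = -84977/(-73549) = -84977*(-1/73549) = 84977/73549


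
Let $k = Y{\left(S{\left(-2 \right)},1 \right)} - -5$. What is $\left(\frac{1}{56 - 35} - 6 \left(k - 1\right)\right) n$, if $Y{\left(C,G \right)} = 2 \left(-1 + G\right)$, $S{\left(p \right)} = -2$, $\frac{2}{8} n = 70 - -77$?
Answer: $-14084$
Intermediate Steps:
$n = 588$ ($n = 4 \left(70 - -77\right) = 4 \left(70 + 77\right) = 4 \cdot 147 = 588$)
$Y{\left(C,G \right)} = -2 + 2 G$
$k = 5$ ($k = \left(-2 + 2 \cdot 1\right) - -5 = \left(-2 + 2\right) + 5 = 0 + 5 = 5$)
$\left(\frac{1}{56 - 35} - 6 \left(k - 1\right)\right) n = \left(\frac{1}{56 - 35} - 6 \left(5 - 1\right)\right) 588 = \left(\frac{1}{21} - 24\right) 588 = \left(- \frac{503}{21}\right) 588 = -14084$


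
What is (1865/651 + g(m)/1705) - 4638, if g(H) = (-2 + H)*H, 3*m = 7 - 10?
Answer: -165960952/35805 ≈ -4635.1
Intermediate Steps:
m = -1 (m = (7 - 10)/3 = (⅓)*(-3) = -1)
g(H) = H*(-2 + H)
(1865/651 + g(m)/1705) - 4638 = (1865/651 - (-2 - 1)/1705) - 4638 = (1865*(1/651) - 1*(-3)*(1/1705)) - 4638 = (1865/651 + 3*(1/1705)) - 4638 = (1865/651 + 3/1705) - 4638 = 102638/35805 - 4638 = -165960952/35805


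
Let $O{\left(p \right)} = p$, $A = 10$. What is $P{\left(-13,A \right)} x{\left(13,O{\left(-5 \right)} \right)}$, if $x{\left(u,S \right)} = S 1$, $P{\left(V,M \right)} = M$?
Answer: $-50$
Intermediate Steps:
$x{\left(u,S \right)} = S$
$P{\left(-13,A \right)} x{\left(13,O{\left(-5 \right)} \right)} = 10 \left(-5\right) = -50$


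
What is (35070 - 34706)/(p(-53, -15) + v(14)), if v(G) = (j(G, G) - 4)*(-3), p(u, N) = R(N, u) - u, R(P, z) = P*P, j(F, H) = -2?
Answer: 91/74 ≈ 1.2297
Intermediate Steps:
R(P, z) = P²
p(u, N) = N² - u
v(G) = 18 (v(G) = (-2 - 4)*(-3) = -6*(-3) = 18)
(35070 - 34706)/(p(-53, -15) + v(14)) = (35070 - 34706)/(((-15)² - 1*(-53)) + 18) = 364/((225 + 53) + 18) = 364/(278 + 18) = 364/296 = 364*(1/296) = 91/74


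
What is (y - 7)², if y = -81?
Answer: 7744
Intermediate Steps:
(y - 7)² = (-81 - 7)² = (-88)² = 7744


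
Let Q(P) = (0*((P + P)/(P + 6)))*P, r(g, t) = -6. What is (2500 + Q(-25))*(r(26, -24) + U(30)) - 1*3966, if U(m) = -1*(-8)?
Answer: 1034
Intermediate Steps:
U(m) = 8
Q(P) = 0 (Q(P) = (0*((2*P)/(6 + P)))*P = (0*(2*P/(6 + P)))*P = 0*P = 0)
(2500 + Q(-25))*(r(26, -24) + U(30)) - 1*3966 = (2500 + 0)*(-6 + 8) - 1*3966 = 2500*2 - 3966 = 5000 - 3966 = 1034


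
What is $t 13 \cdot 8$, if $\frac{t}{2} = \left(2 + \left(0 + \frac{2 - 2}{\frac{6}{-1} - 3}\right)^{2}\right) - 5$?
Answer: $-624$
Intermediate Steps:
$t = -6$ ($t = 2 \left(\left(2 + \left(0 + \frac{2 - 2}{\frac{6}{-1} - 3}\right)^{2}\right) - 5\right) = 2 \left(\left(2 + \left(0 + \frac{0}{6 \left(-1\right) - 3}\right)^{2}\right) - 5\right) = 2 \left(\left(2 + \left(0 + \frac{0}{-6 - 3}\right)^{2}\right) - 5\right) = 2 \left(\left(2 + \left(0 + \frac{0}{-9}\right)^{2}\right) - 5\right) = 2 \left(\left(2 + \left(0 + 0 \left(- \frac{1}{9}\right)\right)^{2}\right) - 5\right) = 2 \left(\left(2 + \left(0 + 0\right)^{2}\right) - 5\right) = 2 \left(\left(2 + 0^{2}\right) - 5\right) = 2 \left(\left(2 + 0\right) - 5\right) = 2 \left(2 - 5\right) = 2 \left(-3\right) = -6$)
$t 13 \cdot 8 = \left(-6\right) 13 \cdot 8 = \left(-78\right) 8 = -624$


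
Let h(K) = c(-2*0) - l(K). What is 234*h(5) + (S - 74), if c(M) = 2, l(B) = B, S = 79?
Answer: -697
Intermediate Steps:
h(K) = 2 - K
234*h(5) + (S - 74) = 234*(2 - 1*5) + (79 - 74) = 234*(2 - 5) + 5 = 234*(-3) + 5 = -702 + 5 = -697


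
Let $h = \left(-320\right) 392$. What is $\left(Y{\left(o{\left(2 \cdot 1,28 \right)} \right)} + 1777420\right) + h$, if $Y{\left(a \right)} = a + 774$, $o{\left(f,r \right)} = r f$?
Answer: $1652810$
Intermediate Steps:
$o{\left(f,r \right)} = f r$
$Y{\left(a \right)} = 774 + a$
$h = -125440$
$\left(Y{\left(o{\left(2 \cdot 1,28 \right)} \right)} + 1777420\right) + h = \left(\left(774 + 2 \cdot 1 \cdot 28\right) + 1777420\right) - 125440 = \left(\left(774 + 2 \cdot 28\right) + 1777420\right) - 125440 = \left(\left(774 + 56\right) + 1777420\right) - 125440 = \left(830 + 1777420\right) - 125440 = 1778250 - 125440 = 1652810$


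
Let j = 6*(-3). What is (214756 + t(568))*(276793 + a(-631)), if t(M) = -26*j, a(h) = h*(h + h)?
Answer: 230960102760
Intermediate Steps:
j = -18
a(h) = 2*h² (a(h) = h*(2*h) = 2*h²)
t(M) = 468 (t(M) = -(-468) = -26*(-18) = 468)
(214756 + t(568))*(276793 + a(-631)) = (214756 + 468)*(276793 + 2*(-631)²) = 215224*(276793 + 2*398161) = 215224*(276793 + 796322) = 215224*1073115 = 230960102760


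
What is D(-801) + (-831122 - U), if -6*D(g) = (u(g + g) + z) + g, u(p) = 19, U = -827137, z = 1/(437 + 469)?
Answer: -20953969/5436 ≈ -3854.7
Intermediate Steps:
z = 1/906 ≈ 0.0011038
D(g) = -17215/5436 - g/6 (D(g) = -((19 + 1/906) + g)/6 = -(17215/906 + g)/6 = -17215/5436 - g/6)
D(-801) + (-831122 - U) = (-17215/5436 - ⅙*(-801)) + (-831122 - 1*(-827137)) = (-17215/5436 + 267/2) + (-831122 + 827137) = 708491/5436 - 3985 = -20953969/5436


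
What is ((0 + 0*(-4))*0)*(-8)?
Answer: 0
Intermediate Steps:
((0 + 0*(-4))*0)*(-8) = ((0 + 0)*0)*(-8) = (0*0)*(-8) = 0*(-8) = 0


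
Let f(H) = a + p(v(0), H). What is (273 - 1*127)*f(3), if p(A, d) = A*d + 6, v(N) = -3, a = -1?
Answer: -584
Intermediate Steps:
p(A, d) = 6 + A*d
f(H) = 5 - 3*H (f(H) = -1 + (6 - 3*H) = 5 - 3*H)
(273 - 1*127)*f(3) = (273 - 1*127)*(5 - 3*3) = (273 - 127)*(5 - 9) = 146*(-4) = -584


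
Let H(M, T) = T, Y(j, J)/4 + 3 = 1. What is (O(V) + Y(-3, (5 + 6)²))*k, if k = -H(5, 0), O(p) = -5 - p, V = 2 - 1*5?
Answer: 0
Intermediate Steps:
Y(j, J) = -8 (Y(j, J) = -12 + 4*1 = -12 + 4 = -8)
V = -3 (V = 2 - 5 = -3)
k = 0 (k = -1*0 = 0)
(O(V) + Y(-3, (5 + 6)²))*k = ((-5 - 1*(-3)) - 8)*0 = ((-5 + 3) - 8)*0 = (-2 - 8)*0 = -10*0 = 0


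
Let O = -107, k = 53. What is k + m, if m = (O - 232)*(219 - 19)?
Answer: -67747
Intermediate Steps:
m = -67800 (m = (-107 - 232)*(219 - 19) = -339*200 = -67800)
k + m = 53 - 67800 = -67747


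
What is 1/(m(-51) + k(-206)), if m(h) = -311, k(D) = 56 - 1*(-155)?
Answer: -1/100 ≈ -0.010000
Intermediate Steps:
k(D) = 211 (k(D) = 56 + 155 = 211)
1/(m(-51) + k(-206)) = 1/(-311 + 211) = 1/(-100) = -1/100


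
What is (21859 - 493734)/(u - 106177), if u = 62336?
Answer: 471875/43841 ≈ 10.763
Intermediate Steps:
(21859 - 493734)/(u - 106177) = (21859 - 493734)/(62336 - 106177) = -471875/(-43841) = -471875*(-1/43841) = 471875/43841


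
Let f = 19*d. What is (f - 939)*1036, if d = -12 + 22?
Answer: -775964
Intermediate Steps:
d = 10
f = 190 (f = 19*10 = 190)
(f - 939)*1036 = (190 - 939)*1036 = -749*1036 = -775964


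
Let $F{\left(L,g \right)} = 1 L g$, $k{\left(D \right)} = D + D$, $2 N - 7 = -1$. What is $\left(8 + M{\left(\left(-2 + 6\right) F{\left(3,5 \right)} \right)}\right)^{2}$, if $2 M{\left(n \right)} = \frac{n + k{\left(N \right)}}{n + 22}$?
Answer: $\frac{474721}{6724} \approx 70.601$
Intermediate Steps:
$N = 3$ ($N = \frac{7}{2} + \frac{1}{2} \left(-1\right) = \frac{7}{2} - \frac{1}{2} = 3$)
$k{\left(D \right)} = 2 D$
$F{\left(L,g \right)} = L g$
$M{\left(n \right)} = \frac{6 + n}{2 \left(22 + n\right)}$ ($M{\left(n \right)} = \frac{\left(n + 2 \cdot 3\right) \frac{1}{n + 22}}{2} = \frac{\left(n + 6\right) \frac{1}{22 + n}}{2} = \frac{\left(6 + n\right) \frac{1}{22 + n}}{2} = \frac{\frac{1}{22 + n} \left(6 + n\right)}{2} = \frac{6 + n}{2 \left(22 + n\right)}$)
$\left(8 + M{\left(\left(-2 + 6\right) F{\left(3,5 \right)} \right)}\right)^{2} = \left(8 + \frac{6 + \left(-2 + 6\right) 3 \cdot 5}{2 \left(22 + \left(-2 + 6\right) 3 \cdot 5\right)}\right)^{2} = \left(8 + \frac{6 + 4 \cdot 15}{2 \left(22 + 4 \cdot 15\right)}\right)^{2} = \left(8 + \frac{6 + 60}{2 \left(22 + 60\right)}\right)^{2} = \left(8 + \frac{1}{2} \cdot \frac{1}{82} \cdot 66\right)^{2} = \left(8 + \frac{33}{82}\right)^{2} = \left(\frac{689}{82}\right)^{2} = \frac{474721}{6724}$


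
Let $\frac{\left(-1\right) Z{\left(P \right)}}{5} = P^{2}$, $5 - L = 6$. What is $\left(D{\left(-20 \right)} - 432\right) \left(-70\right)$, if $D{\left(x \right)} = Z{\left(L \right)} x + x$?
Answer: $24640$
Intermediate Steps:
$L = -1$ ($L = 5 - 6 = -1$)
$Z{\left(P \right)} = - 5 P^{2}$
$D{\left(x \right)} = - 4 x$ ($D{\left(x \right)} = - 5 \left(-1\right)^{2} x + x = \left(-5\right) 1 x + x = - 5 x + x = - 4 x$)
$\left(D{\left(-20 \right)} - 432\right) \left(-70\right) = \left(\left(-4\right) \left(-20\right) - 432\right) \left(-70\right) = \left(80 - 432\right) \left(-70\right) = \left(-352\right) \left(-70\right) = 24640$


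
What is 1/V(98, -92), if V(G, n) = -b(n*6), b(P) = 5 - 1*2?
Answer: -⅓ ≈ -0.33333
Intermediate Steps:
b(P) = 3 (b(P) = 5 - 2 = 3)
V(G, n) = -3 (V(G, n) = -1*3 = -3)
1/V(98, -92) = 1/(-3) = -⅓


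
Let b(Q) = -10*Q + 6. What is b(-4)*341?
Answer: 15686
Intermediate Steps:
b(Q) = 6 - 10*Q
b(-4)*341 = (6 - 10*(-4))*341 = (6 + 40)*341 = 46*341 = 15686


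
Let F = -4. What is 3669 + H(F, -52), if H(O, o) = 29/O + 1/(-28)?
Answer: 25632/7 ≈ 3661.7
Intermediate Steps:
H(O, o) = -1/28 + 29/O (H(O, o) = 29/O + 1*(-1/28) = 29/O - 1/28 = -1/28 + 29/O)
3669 + H(F, -52) = 3669 + (1/28)*(812 - 1*(-4))/(-4) = 3669 + (1/28)*(-1/4)*(812 + 4) = 3669 + (1/28)*(-1/4)*816 = 3669 - 51/7 = 25632/7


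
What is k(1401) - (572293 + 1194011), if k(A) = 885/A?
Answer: -824863673/467 ≈ -1.7663e+6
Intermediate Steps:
k(1401) - (572293 + 1194011) = 885/1401 - (572293 + 1194011) = 885*(1/1401) - 1*1766304 = 295/467 - 1766304 = -824863673/467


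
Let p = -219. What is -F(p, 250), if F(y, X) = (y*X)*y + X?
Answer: -11990500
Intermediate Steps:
F(y, X) = X + X*y² (F(y, X) = (X*y)*y + X = X*y² + X = X + X*y²)
-F(p, 250) = -250*(1 + (-219)²) = -250*(1 + 47961) = -250*47962 = -1*11990500 = -11990500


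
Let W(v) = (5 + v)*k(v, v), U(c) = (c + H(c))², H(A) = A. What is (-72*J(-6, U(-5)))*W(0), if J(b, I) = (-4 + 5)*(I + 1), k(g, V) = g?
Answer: 0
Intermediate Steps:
U(c) = 4*c² (U(c) = (c + c)² = (2*c)² = 4*c²)
J(b, I) = 1 + I (J(b, I) = 1*(1 + I) = 1 + I)
W(v) = v*(5 + v) (W(v) = (5 + v)*v = v*(5 + v))
(-72*J(-6, U(-5)))*W(0) = (-72*(1 + 4*(-5)²))*(0*(5 + 0)) = (-72*(1 + 4*25))*(0*5) = -72*(1 + 100)*0 = -72*101*0 = -7272*0 = 0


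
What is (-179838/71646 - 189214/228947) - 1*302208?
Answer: -826202314061221/2733856127 ≈ -3.0221e+5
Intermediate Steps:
(-179838/71646 - 189214/228947) - 1*302208 = (-179838*1/71646 - 189214*1/228947) - 302208 = (-29973/11941 - 189214/228947) - 302208 = -9121632805/2733856127 - 302208 = -826202314061221/2733856127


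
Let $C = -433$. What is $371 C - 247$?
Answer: $-160890$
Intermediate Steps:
$371 C - 247 = 371 \left(-433\right) - 247 = -160643 - 247 = -160890$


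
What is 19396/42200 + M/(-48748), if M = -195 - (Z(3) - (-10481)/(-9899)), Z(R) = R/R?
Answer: 1180137406699/2545485284300 ≈ 0.46362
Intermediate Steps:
Z(R) = 1
M = -1929723/9899 (M = -195 - (1 - (-10481)/(-9899)) = -195 - (1 - (-10481)*(-1)/9899) = -195 - (1 - 1*10481/9899) = -195 - (1 - 10481/9899) = -195 - 1*(-582/9899) = -195 + 582/9899 = -1929723/9899 ≈ -194.94)
19396/42200 + M/(-48748) = 19396/42200 - 1929723/9899/(-48748) = 19396*(1/42200) - 1929723/9899*(-1/48748) = 4849/10550 + 1929723/482556452 = 1180137406699/2545485284300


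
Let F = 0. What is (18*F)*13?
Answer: 0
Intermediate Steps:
(18*F)*13 = (18*0)*13 = 0*13 = 0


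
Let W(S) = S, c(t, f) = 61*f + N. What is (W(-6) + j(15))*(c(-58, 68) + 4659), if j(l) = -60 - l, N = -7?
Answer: -712800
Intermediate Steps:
c(t, f) = -7 + 61*f (c(t, f) = 61*f - 7 = -7 + 61*f)
(W(-6) + j(15))*(c(-58, 68) + 4659) = (-6 + (-60 - 1*15))*((-7 + 61*68) + 4659) = (-6 + (-60 - 15))*((-7 + 4148) + 4659) = (-6 - 75)*(4141 + 4659) = -81*8800 = -712800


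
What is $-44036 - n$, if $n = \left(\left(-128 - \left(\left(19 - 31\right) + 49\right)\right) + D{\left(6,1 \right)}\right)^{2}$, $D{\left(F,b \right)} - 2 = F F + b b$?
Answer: $-59912$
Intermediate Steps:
$D{\left(F,b \right)} = 2 + F^{2} + b^{2}$ ($D{\left(F,b \right)} = 2 + \left(F F + b b\right) = 2 + \left(F^{2} + b^{2}\right) = 2 + F^{2} + b^{2}$)
$n = 15876$ ($n = \left(\left(-128 - \left(\left(19 - 31\right) + 49\right)\right) + \left(2 + 6^{2} + 1^{2}\right)\right)^{2} = \left(\left(-128 - \left(-12 + 49\right)\right) + \left(2 + 36 + 1\right)\right)^{2} = \left(\left(-128 - 37\right) + 39\right)^{2} = \left(-165 + 39\right)^{2} = \left(-126\right)^{2} = 15876$)
$-44036 - n = -44036 - 15876 = -59912$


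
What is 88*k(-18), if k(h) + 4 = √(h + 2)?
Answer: -352 + 352*I ≈ -352.0 + 352.0*I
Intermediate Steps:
k(h) = -4 + √(2 + h) (k(h) = -4 + √(h + 2) = -4 + √(2 + h))
88*k(-18) = 88*(-4 + √(2 - 18)) = 88*(-4 + √(-16)) = 88*(-4 + 4*I) = -352 + 352*I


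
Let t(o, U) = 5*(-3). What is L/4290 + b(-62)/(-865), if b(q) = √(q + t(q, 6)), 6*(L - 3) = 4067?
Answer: 817/5148 - I*√77/865 ≈ 0.1587 - 0.010144*I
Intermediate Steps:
L = 4085/6 (L = 3 + (⅙)*4067 = 3 + 4067/6 = 4085/6 ≈ 680.83)
t(o, U) = -15
b(q) = √(-15 + q) (b(q) = √(q - 15) = √(-15 + q))
L/4290 + b(-62)/(-865) = (4085/6)/4290 + √(-15 - 62)/(-865) = (4085/6)*(1/4290) + √(-77)*(-1/865) = 817/5148 + (I*√77)*(-1/865) = 817/5148 - I*√77/865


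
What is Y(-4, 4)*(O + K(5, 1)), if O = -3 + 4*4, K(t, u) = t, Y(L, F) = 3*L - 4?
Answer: -288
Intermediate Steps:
Y(L, F) = -4 + 3*L
O = 13 (O = -3 + 16 = 13)
Y(-4, 4)*(O + K(5, 1)) = (-4 + 3*(-4))*(13 + 5) = (-4 - 12)*18 = -16*18 = -288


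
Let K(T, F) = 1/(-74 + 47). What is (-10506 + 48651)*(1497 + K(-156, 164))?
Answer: 513914870/9 ≈ 5.7102e+7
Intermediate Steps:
K(T, F) = -1/27 (K(T, F) = 1/(-27) = -1/27)
(-10506 + 48651)*(1497 + K(-156, 164)) = (-10506 + 48651)*(1497 - 1/27) = 38145*(40418/27) = 513914870/9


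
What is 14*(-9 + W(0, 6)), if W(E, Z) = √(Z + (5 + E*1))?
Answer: -126 + 14*√11 ≈ -79.567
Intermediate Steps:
W(E, Z) = √(5 + E + Z) (W(E, Z) = √(Z + (5 + E)) = √(5 + E + Z))
14*(-9 + W(0, 6)) = 14*(-9 + √(5 + 0 + 6)) = 14*(-9 + √11) = -126 + 14*√11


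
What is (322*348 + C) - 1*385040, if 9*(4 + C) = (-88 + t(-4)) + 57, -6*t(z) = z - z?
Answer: -2456923/9 ≈ -2.7299e+5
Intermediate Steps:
t(z) = 0 (t(z) = -(z - z)/6 = -⅙*0 = 0)
C = -67/9 (C = -4 + ((-88 + 0) + 57)/9 = -4 + (-88 + 57)/9 = -4 + (⅑)*(-31) = -4 - 31/9 = -67/9 ≈ -7.4444)
(322*348 + C) - 1*385040 = (322*348 - 67/9) - 1*385040 = (112056 - 67/9) - 385040 = 1008437/9 - 385040 = -2456923/9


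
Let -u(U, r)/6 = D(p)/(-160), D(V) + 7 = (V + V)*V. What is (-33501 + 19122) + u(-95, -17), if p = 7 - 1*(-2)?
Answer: -229971/16 ≈ -14373.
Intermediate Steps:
p = 9 (p = 7 + 2 = 9)
D(V) = -7 + 2*V**2 (D(V) = -7 + (V + V)*V = -7 + (2*V)*V = -7 + 2*V**2)
u(U, r) = 93/16 (u(U, r) = -6*(-7 + 2*9**2)/(-160) = -6*(-7 + 2*81)*(-1)/160 = -6*(-7 + 162)*(-1)/160 = -930*(-1)/160 = -6*(-31/32) = 93/16)
(-33501 + 19122) + u(-95, -17) = (-33501 + 19122) + 93/16 = -14379 + 93/16 = -229971/16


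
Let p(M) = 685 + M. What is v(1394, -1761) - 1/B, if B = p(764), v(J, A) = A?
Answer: -2551690/1449 ≈ -1761.0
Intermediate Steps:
B = 1449 (B = 685 + 764 = 1449)
v(1394, -1761) - 1/B = -1761 - 1/1449 = -2551690/1449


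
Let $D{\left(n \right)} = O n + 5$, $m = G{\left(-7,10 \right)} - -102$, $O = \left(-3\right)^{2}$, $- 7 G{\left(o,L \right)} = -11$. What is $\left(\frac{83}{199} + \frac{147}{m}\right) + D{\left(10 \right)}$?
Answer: $\frac{13971071}{144275} \approx 96.836$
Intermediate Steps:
$G{\left(o,L \right)} = \frac{11}{7}$ ($G{\left(o,L \right)} = \left(- \frac{1}{7}\right) \left(-11\right) = \frac{11}{7}$)
$O = 9$
$m = \frac{725}{7}$ ($m = \frac{11}{7} - -102 = \frac{11}{7} + 102 = \frac{725}{7} \approx 103.57$)
$D{\left(n \right)} = 5 + 9 n$ ($D{\left(n \right)} = 9 n + 5 = 5 + 9 n$)
$\left(\frac{83}{199} + \frac{147}{m}\right) + D{\left(10 \right)} = \left(\frac{83}{199} + \frac{147}{\frac{725}{7}}\right) + \left(5 + 9 \cdot 10\right) = \left(83 \cdot \frac{1}{199} + 147 \cdot \frac{7}{725}\right) + \left(5 + 90\right) = \left(\frac{83}{199} + \frac{1029}{725}\right) + 95 = \frac{264946}{144275} + 95 = \frac{13971071}{144275}$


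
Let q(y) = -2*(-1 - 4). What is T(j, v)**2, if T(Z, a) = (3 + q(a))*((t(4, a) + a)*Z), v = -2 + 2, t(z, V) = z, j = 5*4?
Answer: 1081600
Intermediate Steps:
j = 20
q(y) = 10 (q(y) = -2*(-5) = 10)
v = 0
T(Z, a) = 13*Z*(4 + a) (T(Z, a) = (3 + 10)*((4 + a)*Z) = 13*(Z*(4 + a)) = 13*Z*(4 + a))
T(j, v)**2 = (13*20*(4 + 0))**2 = (13*20*4)**2 = 1040**2 = 1081600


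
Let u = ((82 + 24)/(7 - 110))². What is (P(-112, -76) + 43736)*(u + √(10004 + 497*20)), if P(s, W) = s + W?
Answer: 489305328/10609 + 261288*√554 ≈ 6.1961e+6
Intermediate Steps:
P(s, W) = W + s
u = 11236/10609 (u = (106/(-103))² = (106*(-1/103))² = (-106/103)² = 11236/10609 ≈ 1.0591)
(P(-112, -76) + 43736)*(u + √(10004 + 497*20)) = ((-76 - 112) + 43736)*(11236/10609 + √(10004 + 497*20)) = (-188 + 43736)*(11236/10609 + √(10004 + 9940)) = 43548*(11236/10609 + √19944) = 43548*(11236/10609 + 6*√554) = 489305328/10609 + 261288*√554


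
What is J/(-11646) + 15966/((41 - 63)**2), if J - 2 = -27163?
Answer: 24885745/704583 ≈ 35.320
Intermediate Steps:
J = -27161 (J = 2 - 27163 = -27161)
J/(-11646) + 15966/((41 - 63)**2) = -27161/(-11646) + 15966/((41 - 63)**2) = -27161*(-1/11646) + 15966/((-22)**2) = 27161/11646 + 15966/484 = 27161/11646 + 15966*(1/484) = 27161/11646 + 7983/242 = 24885745/704583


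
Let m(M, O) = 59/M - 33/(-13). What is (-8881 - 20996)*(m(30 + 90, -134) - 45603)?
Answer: 708442955927/520 ≈ 1.3624e+9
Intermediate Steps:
m(M, O) = 33/13 + 59/M (m(M, O) = 59/M - 33*(-1/13) = 59/M + 33/13 = 33/13 + 59/M)
(-8881 - 20996)*(m(30 + 90, -134) - 45603) = (-8881 - 20996)*((33/13 + 59/(30 + 90)) - 45603) = -29877*((33/13 + 59/120) - 45603) = -29877*(4727/1560 - 45603) = -29877*(-71135953/1560) = 708442955927/520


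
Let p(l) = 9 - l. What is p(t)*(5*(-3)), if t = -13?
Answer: -330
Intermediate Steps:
p(t)*(5*(-3)) = (9 - 1*(-13))*(5*(-3)) = (9 + 13)*(-15) = 22*(-15) = -330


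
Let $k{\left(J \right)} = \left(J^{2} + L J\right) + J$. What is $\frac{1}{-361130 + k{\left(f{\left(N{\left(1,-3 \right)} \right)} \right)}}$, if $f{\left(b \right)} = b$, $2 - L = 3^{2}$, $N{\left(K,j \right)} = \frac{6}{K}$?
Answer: $- \frac{1}{361130} \approx -2.7691 \cdot 10^{-6}$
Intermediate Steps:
$L = -7$ ($L = 2 - 3^{2} = 2 - 9 = -7$)
$k{\left(J \right)} = J^{2} - 6 J$ ($k{\left(J \right)} = \left(J^{2} - 7 J\right) + J = J^{2} - 6 J$)
$\frac{1}{-361130 + k{\left(f{\left(N{\left(1,-3 \right)} \right)} \right)}} = \frac{1}{-361130 + \frac{6}{1} \left(-6 + \frac{6}{1}\right)} = \frac{1}{-361130 + 6 \cdot 1 \left(-6 + 6 \cdot 1\right)} = \frac{1}{-361130 + 6 \left(-6 + 6\right)} = \frac{1}{-361130 + 6 \cdot 0} = \frac{1}{-361130 + 0} = \frac{1}{-361130} = - \frac{1}{361130}$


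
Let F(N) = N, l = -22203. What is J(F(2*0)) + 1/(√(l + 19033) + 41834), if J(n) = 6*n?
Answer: 20917/875043363 - I*√3170/1750086726 ≈ 2.3904e-5 - 3.2171e-8*I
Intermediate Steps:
J(F(2*0)) + 1/(√(l + 19033) + 41834) = 6*(2*0) + 1/(√(-22203 + 19033) + 41834) = 6*0 + 1/(√(-3170) + 41834) = 0 + 1/(I*√3170 + 41834) = 0 + 1/(41834 + I*√3170) = 1/(41834 + I*√3170)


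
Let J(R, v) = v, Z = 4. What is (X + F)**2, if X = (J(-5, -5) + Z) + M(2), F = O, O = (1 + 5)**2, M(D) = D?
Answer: 1369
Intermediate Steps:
O = 36 (O = 6**2 = 36)
F = 36
X = 1 (X = (-5 + 4) + 2 = -1 + 2 = 1)
(X + F)**2 = (1 + 36)**2 = 37**2 = 1369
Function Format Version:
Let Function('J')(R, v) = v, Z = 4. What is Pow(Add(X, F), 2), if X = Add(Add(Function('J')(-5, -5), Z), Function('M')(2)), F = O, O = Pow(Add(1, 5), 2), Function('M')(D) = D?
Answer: 1369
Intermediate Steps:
O = 36 (O = Pow(6, 2) = 36)
F = 36
X = 1 (X = Add(Add(-5, 4), 2) = Add(-1, 2) = 1)
Pow(Add(X, F), 2) = Pow(Add(1, 36), 2) = Pow(37, 2) = 1369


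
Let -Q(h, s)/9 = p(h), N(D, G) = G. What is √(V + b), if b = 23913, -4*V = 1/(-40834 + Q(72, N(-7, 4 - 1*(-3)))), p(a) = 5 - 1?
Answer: √159772978239670/81740 ≈ 154.64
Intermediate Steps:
p(a) = 4
Q(h, s) = -36 (Q(h, s) = -9*4 = -36)
V = 1/163480 (V = -1/(4*(-40834 - 36)) = -¼/(-40870) = -¼*(-1/40870) = 1/163480 ≈ 6.1170e-6)
√(V + b) = √(1/163480 + 23913) = √(3909297241/163480) = √159772978239670/81740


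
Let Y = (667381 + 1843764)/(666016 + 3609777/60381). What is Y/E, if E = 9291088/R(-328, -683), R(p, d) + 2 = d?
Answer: -34621143559275/124557322578122608 ≈ -0.00027795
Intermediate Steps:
R(p, d) = -2 + d
E = -9291088/685 (E = 9291088/(-2 - 683) = 9291088/(-685) = 9291088*(-1/685) = -9291088/685 ≈ -13564.)
Y = 50541815415/13406107291 (Y = 2511145/(666016 + 3609777*(1/60381)) = 2511145/(666016 + 1203259/20127) = 2511145/(13406107291/20127) = 2511145*(20127/13406107291) = 50541815415/13406107291 ≈ 3.7701)
Y/E = 50541815415/(13406107291*(-9291088/685)) = (50541815415/13406107291)*(-685/9291088) = -34621143559275/124557322578122608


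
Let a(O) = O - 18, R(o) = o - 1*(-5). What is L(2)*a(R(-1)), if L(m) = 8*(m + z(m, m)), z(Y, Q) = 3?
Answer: -560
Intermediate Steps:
R(o) = 5 + o (R(o) = o + 5 = 5 + o)
L(m) = 24 + 8*m (L(m) = 8*(m + 3) = 8*(3 + m) = 24 + 8*m)
a(O) = -18 + O
L(2)*a(R(-1)) = (24 + 8*2)*(-18 + (5 - 1)) = (24 + 16)*(-18 + 4) = 40*(-14) = -560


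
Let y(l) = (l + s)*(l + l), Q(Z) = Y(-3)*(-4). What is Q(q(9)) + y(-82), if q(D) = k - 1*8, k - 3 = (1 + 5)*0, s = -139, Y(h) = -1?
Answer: 36248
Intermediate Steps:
k = 3 (k = 3 + (1 + 5)*0 = 3 + 6*0 = 3 + 0 = 3)
q(D) = -5 (q(D) = 3 - 1*8 = 3 - 8 = -5)
Q(Z) = 4 (Q(Z) = -1*(-4) = 4)
y(l) = 2*l*(-139 + l) (y(l) = (l - 139)*(l + l) = (-139 + l)*(2*l) = 2*l*(-139 + l))
Q(q(9)) + y(-82) = 4 + 2*(-82)*(-139 - 82) = 4 + 2*(-82)*(-221) = 4 + 36244 = 36248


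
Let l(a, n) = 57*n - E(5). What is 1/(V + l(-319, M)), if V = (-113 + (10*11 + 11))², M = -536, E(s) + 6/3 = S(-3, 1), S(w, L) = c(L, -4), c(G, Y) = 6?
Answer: -1/30492 ≈ -3.2795e-5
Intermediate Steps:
S(w, L) = 6
E(s) = 4 (E(s) = -2 + 6 = 4)
l(a, n) = -4 + 57*n (l(a, n) = 57*n - 1*4 = 57*n - 4 = -4 + 57*n)
V = 64 (V = (-113 + (110 + 11))² = (-113 + 121)² = 8² = 64)
1/(V + l(-319, M)) = 1/(64 + (-4 + 57*(-536))) = 1/(64 + (-4 - 30552)) = 1/(64 - 30556) = 1/(-30492) = -1/30492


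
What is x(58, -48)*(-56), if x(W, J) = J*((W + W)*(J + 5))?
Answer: -13407744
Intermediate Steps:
x(W, J) = 2*J*W*(5 + J) (x(W, J) = J*((2*W)*(5 + J)) = J*(2*W*(5 + J)) = 2*J*W*(5 + J))
x(58, -48)*(-56) = (2*(-48)*58*(5 - 48))*(-56) = (2*(-48)*58*(-43))*(-56) = 239424*(-56) = -13407744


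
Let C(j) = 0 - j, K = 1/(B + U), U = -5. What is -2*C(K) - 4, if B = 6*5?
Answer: -98/25 ≈ -3.9200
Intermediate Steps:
B = 30
K = 1/25 (K = 1/(30 - 5) = 1/25 ≈ 0.040000)
C(j) = -j
-2*C(K) - 4 = -(-2)/25 - 4 = -2*(-1/25) - 4 = 2/25 - 4 = -98/25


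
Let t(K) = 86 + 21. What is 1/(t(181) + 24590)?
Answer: 1/24697 ≈ 4.0491e-5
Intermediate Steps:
t(K) = 107
1/(t(181) + 24590) = 1/(107 + 24590) = 1/24697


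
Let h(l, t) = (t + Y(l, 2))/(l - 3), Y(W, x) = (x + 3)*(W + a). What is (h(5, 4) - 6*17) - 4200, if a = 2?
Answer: -8565/2 ≈ -4282.5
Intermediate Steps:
Y(W, x) = (2 + W)*(3 + x) (Y(W, x) = (x + 3)*(W + 2) = (3 + x)*(2 + W) = (2 + W)*(3 + x))
h(l, t) = (10 + t + 5*l)/(-3 + l) (h(l, t) = (t + (6 + 2*2 + 3*l + l*2))/(l - 3) = (t + (6 + 4 + 3*l + 2*l))/(-3 + l) = (t + (10 + 5*l))/(-3 + l) = (10 + t + 5*l)/(-3 + l))
(h(5, 4) - 6*17) - 4200 = ((10 + 4 + 5*5)/(-3 + 5) - 6*17) - 4200 = ((10 + 4 + 25)/2 - 102) - 4200 = ((1/2)*39 - 102) - 4200 = (39/2 - 102) - 4200 = -165/2 - 4200 = -8565/2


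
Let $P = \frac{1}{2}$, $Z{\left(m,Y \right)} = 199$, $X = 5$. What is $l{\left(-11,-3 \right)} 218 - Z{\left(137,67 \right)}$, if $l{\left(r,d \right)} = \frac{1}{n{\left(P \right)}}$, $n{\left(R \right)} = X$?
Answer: $- \frac{777}{5} \approx -155.4$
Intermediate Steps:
$P = \frac{1}{2} \approx 0.5$
$n{\left(R \right)} = 5$
$l{\left(r,d \right)} = \frac{1}{5}$
$l{\left(-11,-3 \right)} 218 - Z{\left(137,67 \right)} = \frac{1}{5} \cdot 218 - 199 = \frac{218}{5} - 199 = - \frac{777}{5}$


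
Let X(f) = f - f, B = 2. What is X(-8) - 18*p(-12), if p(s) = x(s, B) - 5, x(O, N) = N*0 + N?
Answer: 54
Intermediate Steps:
x(O, N) = N (x(O, N) = 0 + N = N)
p(s) = -3 (p(s) = 2 - 5 = -3)
X(f) = 0
X(-8) - 18*p(-12) = 0 - 18*(-3) = 0 + 54 = 54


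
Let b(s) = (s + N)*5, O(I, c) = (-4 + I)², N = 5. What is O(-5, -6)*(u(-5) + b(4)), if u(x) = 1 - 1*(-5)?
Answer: 4131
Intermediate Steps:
u(x) = 6 (u(x) = 1 + 5 = 6)
b(s) = 25 + 5*s (b(s) = (s + 5)*5 = (5 + s)*5 = 25 + 5*s)
O(-5, -6)*(u(-5) + b(4)) = (-4 - 5)²*(6 + (25 + 5*4)) = (-9)²*(6 + (25 + 20)) = 81*(6 + 45) = 81*51 = 4131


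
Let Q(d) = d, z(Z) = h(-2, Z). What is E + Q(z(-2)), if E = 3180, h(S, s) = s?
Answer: 3178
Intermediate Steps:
z(Z) = Z
E + Q(z(-2)) = 3180 - 2 = 3178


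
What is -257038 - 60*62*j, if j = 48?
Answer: -435598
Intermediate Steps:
-257038 - 60*62*j = -257038 - 60*62*48 = -257038 - 3720*48 = -257038 - 1*178560 = -257038 - 178560 = -435598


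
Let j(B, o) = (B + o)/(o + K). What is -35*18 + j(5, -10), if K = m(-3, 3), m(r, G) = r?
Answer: -8185/13 ≈ -629.62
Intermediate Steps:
K = -3
j(B, o) = (B + o)/(-3 + o) (j(B, o) = (B + o)/(o - 3) = (B + o)/(-3 + o))
-35*18 + j(5, -10) = -35*18 + (5 - 10)/(-3 - 10) = -630 - 5/(-13) = -630 - 1/13*(-5) = -630 + 5/13 = -8185/13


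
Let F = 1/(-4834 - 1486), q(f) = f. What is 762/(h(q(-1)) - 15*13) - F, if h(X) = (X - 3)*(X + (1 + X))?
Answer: -4815649/1207120 ≈ -3.9894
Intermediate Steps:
h(X) = (1 + 2*X)*(-3 + X) (h(X) = (-3 + X)*(1 + 2*X) = (1 + 2*X)*(-3 + X))
F = -1/6320 (F = 1/(-6320) = -1/6320 ≈ -0.00015823)
762/(h(q(-1)) - 15*13) - F = 762/((-3 - 5*(-1) + 2*(-1)**2) - 15*13) - 1*(-1/6320) = 762/((-3 + 5 + 2*1) - 195) + 1/6320 = 762/((-3 + 5 + 2) - 195) + 1/6320 = 762/(4 - 195) + 1/6320 = 762/(-191) + 1/6320 = 762*(-1/191) + 1/6320 = -762/191 + 1/6320 = -4815649/1207120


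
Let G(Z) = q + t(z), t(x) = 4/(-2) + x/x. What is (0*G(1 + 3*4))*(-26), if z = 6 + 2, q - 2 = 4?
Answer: 0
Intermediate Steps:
q = 6 (q = 2 + 4 = 6)
z = 8
t(x) = -1 (t(x) = 4*(-½) + 1 = -2 + 1 = -1)
G(Z) = 5 (G(Z) = 6 - 1 = 5)
(0*G(1 + 3*4))*(-26) = (0*5)*(-26) = 0*(-26) = 0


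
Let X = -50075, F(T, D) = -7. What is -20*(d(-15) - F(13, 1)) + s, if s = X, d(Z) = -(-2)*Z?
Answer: -49615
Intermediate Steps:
d(Z) = 2*Z
s = -50075
-20*(d(-15) - F(13, 1)) + s = -20*(2*(-15) - 1*(-7)) - 50075 = -20*(-30 + 7) - 50075 = -20*(-23) - 50075 = 460 - 50075 = -49615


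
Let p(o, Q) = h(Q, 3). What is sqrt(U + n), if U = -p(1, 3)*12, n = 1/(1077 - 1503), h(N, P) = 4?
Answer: 143*I*sqrt(426)/426 ≈ 6.9284*I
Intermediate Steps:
p(o, Q) = 4
n = -1/426 (n = 1/(-426) = -1/426 ≈ -0.0023474)
U = -48 (U = -1*4*12 = -4*12 = -48)
sqrt(U + n) = sqrt(-48 - 1/426) = sqrt(-20449/426) = 143*I*sqrt(426)/426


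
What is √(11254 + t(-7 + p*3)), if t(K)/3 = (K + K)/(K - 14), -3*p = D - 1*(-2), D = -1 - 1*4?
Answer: √101298/3 ≈ 106.09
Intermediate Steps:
D = -5 (D = -1 - 4 = -5)
p = 1 (p = -(-5 - 1*(-2))/3 = -(-5 + 2)/3 = -⅓*(-3) = 1)
t(K) = 6*K/(-14 + K) (t(K) = 3*((K + K)/(K - 14)) = 3*((2*K)/(-14 + K)) = 3*(2*K/(-14 + K)) = 6*K/(-14 + K))
√(11254 + t(-7 + p*3)) = √(11254 + 6*(-7 + 1*3)/(-14 + (-7 + 1*3))) = √(11254 + 6*(-7 + 3)/(-14 + (-7 + 3))) = √(11254 + 6*(-4)/(-14 - 4)) = √(11254 + 6*(-4)/(-18)) = √(11254 + 6*(-4)*(-1/18)) = √(11254 + 4/3) = √(33766/3) = √101298/3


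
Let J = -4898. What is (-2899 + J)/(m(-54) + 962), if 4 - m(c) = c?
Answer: -2599/340 ≈ -7.6441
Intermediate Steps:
m(c) = 4 - c
(-2899 + J)/(m(-54) + 962) = (-2899 - 4898)/((4 - 1*(-54)) + 962) = -7797/((4 + 54) + 962) = -7797/(58 + 962) = -7797/1020 = -7797*1/1020 = -2599/340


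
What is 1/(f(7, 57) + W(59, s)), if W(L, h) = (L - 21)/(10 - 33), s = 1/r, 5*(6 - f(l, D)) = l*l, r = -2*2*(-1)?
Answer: -115/627 ≈ -0.18341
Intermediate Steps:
r = 4 (r = -4*(-1) = 4)
f(l, D) = 6 - l²/5 (f(l, D) = 6 - l*l/5 = 6 - l²/5)
s = ¼ (s = 1/4 = ¼ ≈ 0.25000)
W(L, h) = 21/23 - L/23 (W(L, h) = (-21 + L)/(-23) = (-21 + L)*(-1/23) = 21/23 - L/23)
1/(f(7, 57) + W(59, s)) = 1/((6 - ⅕*7²) + (21/23 - 1/23*59)) = 1/((6 - ⅕*49) + (21/23 - 59/23)) = 1/((6 - 49/5) - 38/23) = 1/(-19/5 - 38/23) = 1/(-627/115) = -115/627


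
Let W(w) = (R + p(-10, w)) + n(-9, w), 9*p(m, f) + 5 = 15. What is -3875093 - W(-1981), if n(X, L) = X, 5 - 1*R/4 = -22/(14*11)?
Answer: -244131658/63 ≈ -3.8751e+6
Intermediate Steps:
R = 144/7 (R = 20 - (-88)/(14*11) = 20 - (-88)/154 = 20 - 4*(-⅐) = 20 + 4/7 = 144/7 ≈ 20.571)
p(m, f) = 10/9 (p(m, f) = -5/9 + (⅑)*15 = -5/9 + 5/3 = 10/9)
W(w) = 799/63 (W(w) = (144/7 + 10/9) - 9 = 1366/63 - 9 = 799/63)
-3875093 - W(-1981) = -3875093 - 1*799/63 = -3875093 - 799/63 = -244131658/63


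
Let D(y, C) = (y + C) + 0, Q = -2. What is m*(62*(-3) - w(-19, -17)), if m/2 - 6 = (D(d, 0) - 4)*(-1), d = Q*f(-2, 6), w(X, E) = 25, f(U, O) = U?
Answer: -2532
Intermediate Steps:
d = 4 (d = -2*(-2) = 4)
D(y, C) = C + y (D(y, C) = (C + y) + 0 = C + y)
m = 12 (m = 12 + 2*(((0 + 4) - 4)*(-1)) = 12 + 2*((4 - 4)*(-1)) = 12 + 2*(0*(-1)) = 12 + 2*0 = 12 + 0 = 12)
m*(62*(-3) - w(-19, -17)) = 12*(62*(-3) - 1*25) = 12*(-186 - 25) = 12*(-211) = -2532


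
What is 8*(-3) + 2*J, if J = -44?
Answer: -112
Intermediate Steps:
8*(-3) + 2*J = 8*(-3) + 2*(-44) = -24 - 88 = -112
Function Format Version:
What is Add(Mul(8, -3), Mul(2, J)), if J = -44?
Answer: -112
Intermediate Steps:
Add(Mul(8, -3), Mul(2, J)) = Add(Mul(8, -3), Mul(2, -44)) = Add(-24, -88) = -112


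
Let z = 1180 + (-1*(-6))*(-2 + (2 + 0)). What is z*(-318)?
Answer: -375240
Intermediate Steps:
z = 1180 (z = 1180 + 6*(-2 + 2) = 1180 + 6*0 = 1180 + 0 = 1180)
z*(-318) = 1180*(-318) = -375240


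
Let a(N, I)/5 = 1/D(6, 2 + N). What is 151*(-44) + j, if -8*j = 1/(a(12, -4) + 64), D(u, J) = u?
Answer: -10338067/1556 ≈ -6644.0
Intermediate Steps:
a(N, I) = 5/6
j = -3/1556 (j = -1/(8*(5/6 + 64)) = -1/(8*389/6) = -1/8*6/389 = -3/1556 ≈ -0.0019280)
151*(-44) + j = 151*(-44) - 3/1556 = -6644 - 3/1556 = -10338067/1556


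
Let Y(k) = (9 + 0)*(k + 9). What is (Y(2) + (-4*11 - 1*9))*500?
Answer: 23000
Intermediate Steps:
Y(k) = 81 + 9*k (Y(k) = 9*(9 + k) = 81 + 9*k)
(Y(2) + (-4*11 - 1*9))*500 = ((81 + 9*2) + (-4*11 - 1*9))*500 = ((81 + 18) + (-44 - 9))*500 = (99 - 53)*500 = 46*500 = 23000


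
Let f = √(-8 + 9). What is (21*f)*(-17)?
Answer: -357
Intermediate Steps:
f = 1 (f = √1 = 1)
(21*f)*(-17) = (21*1)*(-17) = 21*(-17) = -357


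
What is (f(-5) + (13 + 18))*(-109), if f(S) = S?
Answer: -2834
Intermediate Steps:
(f(-5) + (13 + 18))*(-109) = (-5 + (13 + 18))*(-109) = (-5 + 31)*(-109) = 26*(-109) = -2834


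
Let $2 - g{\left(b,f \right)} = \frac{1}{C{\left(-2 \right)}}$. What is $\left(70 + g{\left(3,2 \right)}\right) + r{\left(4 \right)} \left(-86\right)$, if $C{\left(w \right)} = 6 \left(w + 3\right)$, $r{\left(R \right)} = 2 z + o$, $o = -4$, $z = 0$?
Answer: $\frac{2495}{6} \approx 415.83$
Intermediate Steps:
$r{\left(R \right)} = -4$ ($r{\left(R \right)} = 2 \cdot 0 - 4 = 0 - 4 = -4$)
$C{\left(w \right)} = 18 + 6 w$ ($C{\left(w \right)} = 6 \left(3 + w\right) = 18 + 6 w$)
$g{\left(b,f \right)} = \frac{11}{6}$ ($g{\left(b,f \right)} = 2 - \frac{1}{18 + 6 \left(-2\right)} = 2 - \frac{1}{18 - 12} = 2 - \frac{1}{6} = \frac{11}{6}$)
$\left(70 + g{\left(3,2 \right)}\right) + r{\left(4 \right)} \left(-86\right) = \left(70 + \frac{11}{6}\right) - -344 = \frac{431}{6} + 344 = \frac{2495}{6}$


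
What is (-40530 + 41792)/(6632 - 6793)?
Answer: -1262/161 ≈ -7.8385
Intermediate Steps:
(-40530 + 41792)/(6632 - 6793) = 1262/(-161) = 1262*(-1/161) = -1262/161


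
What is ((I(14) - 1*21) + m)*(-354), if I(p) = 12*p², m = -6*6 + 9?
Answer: -815616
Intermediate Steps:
m = -27 (m = -36 + 9 = -27)
((I(14) - 1*21) + m)*(-354) = ((12*14² - 1*21) - 27)*(-354) = ((12*196 - 21) - 27)*(-354) = ((2352 - 21) - 27)*(-354) = (2331 - 27)*(-354) = 2304*(-354) = -815616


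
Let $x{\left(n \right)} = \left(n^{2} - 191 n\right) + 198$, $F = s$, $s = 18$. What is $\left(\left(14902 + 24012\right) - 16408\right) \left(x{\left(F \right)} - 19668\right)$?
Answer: $-508275504$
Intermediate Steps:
$F = 18$
$x{\left(n \right)} = 198 + n^{2} - 191 n$
$\left(\left(14902 + 24012\right) - 16408\right) \left(x{\left(F \right)} - 19668\right) = \left(\left(14902 + 24012\right) - 16408\right) \left(\left(198 + 18^{2} - 3438\right) - 19668\right) = \left(38914 - 16408\right) \left(\left(198 + 324 - 3438\right) - 19668\right) = 22506 \left(-2916 - 19668\right) = 22506 \left(-22584\right) = -508275504$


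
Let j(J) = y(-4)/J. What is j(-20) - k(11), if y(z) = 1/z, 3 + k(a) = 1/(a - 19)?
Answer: 251/80 ≈ 3.1375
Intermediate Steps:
k(a) = -3 + 1/(-19 + a) (k(a) = -3 + 1/(a - 19) = -3 + 1/(-19 + a))
j(J) = -1/(4*J) (j(J) = 1/((-4)*J) = -1/(4*J))
j(-20) - k(11) = -¼/(-20) - (58 - 3*11)/(-19 + 11) = -¼*(-1/20) - (58 - 33)/(-8) = 1/80 - (-1)*25/8 = 1/80 - 1*(-25/8) = 1/80 + 25/8 = 251/80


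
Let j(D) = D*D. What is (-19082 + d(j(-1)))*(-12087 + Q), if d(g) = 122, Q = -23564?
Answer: 675942960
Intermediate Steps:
j(D) = D²
(-19082 + d(j(-1)))*(-12087 + Q) = (-19082 + 122)*(-12087 - 23564) = -18960*(-35651) = 675942960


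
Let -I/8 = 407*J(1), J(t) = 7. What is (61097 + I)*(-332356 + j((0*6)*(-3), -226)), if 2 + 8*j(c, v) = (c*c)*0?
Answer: -50923624625/4 ≈ -1.2731e+10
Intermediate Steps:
j(c, v) = -¼ (j(c, v) = -¼ + ((c*c)*0)/8 = -¼ + (c²*0)/8 = -¼ + (⅛)*0 = -¼ + 0 = -¼)
I = -22792 (I = -3256*7 = -8*2849 = -22792)
(61097 + I)*(-332356 + j((0*6)*(-3), -226)) = (61097 - 22792)*(-332356 - ¼) = 38305*(-1329425/4) = -50923624625/4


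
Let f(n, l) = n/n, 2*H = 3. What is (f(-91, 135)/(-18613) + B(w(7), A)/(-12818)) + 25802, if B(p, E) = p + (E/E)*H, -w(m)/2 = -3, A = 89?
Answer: 12311756015305/477162868 ≈ 25802.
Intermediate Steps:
H = 3/2 (H = (½)*3 = 3/2 ≈ 1.5000)
w(m) = 6 (w(m) = -2*(-3) = 6)
f(n, l) = 1
B(p, E) = 3/2 + p (B(p, E) = p + (E/E)*(3/2) = p + 1*(3/2) = p + 3/2 = 3/2 + p)
(f(-91, 135)/(-18613) + B(w(7), A)/(-12818)) + 25802 = (1/(-18613) + (3/2 + 6)/(-12818)) + 25802 = (1*(-1/18613) + (15/2)*(-1/12818)) + 25802 = (-1/18613 - 15/25636) + 25802 = -304831/477162868 + 25802 = 12311756015305/477162868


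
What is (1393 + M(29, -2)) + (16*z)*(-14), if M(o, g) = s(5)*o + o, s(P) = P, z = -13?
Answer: 4479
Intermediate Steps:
M(o, g) = 6*o (M(o, g) = 5*o + o = 6*o)
(1393 + M(29, -2)) + (16*z)*(-14) = (1393 + 6*29) + (16*(-13))*(-14) = (1393 + 174) - 208*(-14) = 1567 + 2912 = 4479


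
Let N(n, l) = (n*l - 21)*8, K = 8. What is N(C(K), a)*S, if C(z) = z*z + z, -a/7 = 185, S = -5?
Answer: 3730440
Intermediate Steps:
a = -1295 (a = -7*185 = -1295)
C(z) = z + z² (C(z) = z² + z = z + z²)
N(n, l) = -168 + 8*l*n (N(n, l) = (l*n - 21)*8 = (-21 + l*n)*8 = -168 + 8*l*n)
N(C(K), a)*S = (-168 + 8*(-1295)*(8*(1 + 8)))*(-5) = (-168 + 8*(-1295)*(8*9))*(-5) = (-168 + 8*(-1295)*72)*(-5) = (-168 - 745920)*(-5) = -746088*(-5) = 3730440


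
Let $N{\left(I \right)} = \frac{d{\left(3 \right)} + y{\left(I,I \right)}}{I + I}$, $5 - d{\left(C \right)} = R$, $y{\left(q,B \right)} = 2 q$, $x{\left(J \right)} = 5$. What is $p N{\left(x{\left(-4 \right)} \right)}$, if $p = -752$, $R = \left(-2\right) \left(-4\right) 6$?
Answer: $\frac{12408}{5} \approx 2481.6$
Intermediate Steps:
$R = 48$ ($R = 8 \cdot 6 = 48$)
$d{\left(C \right)} = -43$ ($d{\left(C \right)} = 5 - 48 = -43$)
$N{\left(I \right)} = \frac{-43 + 2 I}{2 I}$ ($N{\left(I \right)} = \frac{-43 + 2 I}{I + I} = \frac{-43 + 2 I}{2 I}$)
$p N{\left(x{\left(-4 \right)} \right)} = - 752 \frac{- \frac{43}{2} + 5}{5} = - 752 \cdot \frac{1}{5} \left(- \frac{33}{2}\right) = \left(-752\right) \left(- \frac{33}{10}\right) = \frac{12408}{5}$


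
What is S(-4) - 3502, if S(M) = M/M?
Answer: -3501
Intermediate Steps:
S(M) = 1
S(-4) - 3502 = 1 - 3502 = -3501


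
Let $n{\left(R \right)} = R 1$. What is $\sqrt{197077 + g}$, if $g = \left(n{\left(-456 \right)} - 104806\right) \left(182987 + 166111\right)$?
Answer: $i \sqrt{36746556599} \approx 1.9169 \cdot 10^{5} i$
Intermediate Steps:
$n{\left(R \right)} = R$
$g = -36746753676$ ($g = \left(-456 - 104806\right) \left(182987 + 166111\right) = \left(-105262\right) 349098 = -36746753676$)
$\sqrt{197077 + g} = \sqrt{197077 - 36746753676} = \sqrt{-36746556599} = i \sqrt{36746556599}$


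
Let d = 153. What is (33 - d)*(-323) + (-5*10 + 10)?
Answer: 38720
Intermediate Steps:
(33 - d)*(-323) + (-5*10 + 10) = (33 - 1*153)*(-323) + (-5*10 + 10) = (33 - 153)*(-323) + (-50 + 10) = -120*(-323) - 40 = 38760 - 40 = 38720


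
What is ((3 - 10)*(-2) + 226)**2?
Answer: 57600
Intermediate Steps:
((3 - 10)*(-2) + 226)**2 = (-7*(-2) + 226)**2 = (14 + 226)**2 = 240**2 = 57600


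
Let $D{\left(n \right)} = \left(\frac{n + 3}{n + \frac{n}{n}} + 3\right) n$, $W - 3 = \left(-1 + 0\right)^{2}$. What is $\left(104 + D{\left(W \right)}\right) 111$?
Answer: $\frac{67488}{5} \approx 13498.0$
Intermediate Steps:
$W = 4$ ($W = 3 + \left(-1 + 0\right)^{2} = 3 + \left(-1\right)^{2} = 3 + 1 = 4$)
$D{\left(n \right)} = n \left(3 + \frac{3 + n}{1 + n}\right)$ ($D{\left(n \right)} = \left(\frac{3 + n}{n + 1} + 3\right) n = \left(\frac{3 + n}{1 + n} + 3\right) n = \left(3 + \frac{3 + n}{1 + n}\right) n = n \left(3 + \frac{3 + n}{1 + n}\right)$)
$\left(104 + D{\left(W \right)}\right) 111 = \left(104 + 2 \cdot 4 \frac{1}{1 + 4} \left(3 + 2 \cdot 4\right)\right) 111 = \left(104 + 2 \cdot 4 \cdot \frac{1}{5} \left(3 + 8\right)\right) 111 = \left(104 + 2 \cdot 4 \cdot \frac{1}{5} \cdot 11\right) 111 = \left(104 + \frac{88}{5}\right) 111 = \frac{608}{5} \cdot 111 = \frac{67488}{5}$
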